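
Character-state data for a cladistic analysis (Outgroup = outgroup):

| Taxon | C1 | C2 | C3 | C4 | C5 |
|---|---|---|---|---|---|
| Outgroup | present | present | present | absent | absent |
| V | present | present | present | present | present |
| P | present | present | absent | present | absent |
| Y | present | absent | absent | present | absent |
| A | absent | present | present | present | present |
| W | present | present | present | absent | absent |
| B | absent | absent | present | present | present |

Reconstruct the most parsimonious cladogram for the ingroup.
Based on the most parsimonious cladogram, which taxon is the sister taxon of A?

Character polarity is set by the outgroup: the derived state is whichever differs from the outgroup's state, so for C1, C2, C3 the derived state is 'absent', and for the remaining characters it is 'present'.
Only A and B show the derived state 'absent' for C1, supporting them as a clade.
C2 (state 'absent') occurs in B and Y but conflicts with the nesting implied by the other characters — most parsimoniously interpreted as homoplasy.
C3: derived state 'absent' in P and Y only — synapomorphy for {P, Y}.
Only A, B, P, V, and Y show the derived state 'present' for C4, supporting them as a clade.
C5 (derived state 'present') is shared by A, B, and V — a synapomorphy uniting that clade.
Most parsimonious ingroup topology: (((V,(A,B)),(P,Y)),W).
A and B form a cherry on this tree, so they are sister taxa.

B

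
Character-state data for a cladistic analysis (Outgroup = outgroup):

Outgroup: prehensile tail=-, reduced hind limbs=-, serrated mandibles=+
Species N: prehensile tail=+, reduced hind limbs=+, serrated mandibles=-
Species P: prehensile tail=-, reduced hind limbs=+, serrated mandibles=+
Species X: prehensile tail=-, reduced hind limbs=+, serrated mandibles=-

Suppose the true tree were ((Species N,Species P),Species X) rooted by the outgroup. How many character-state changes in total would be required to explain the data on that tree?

Map each character onto ((Species N,Species P),Species X) (rooted by Outgroup) and count the minimum state changes it requires (Fitch parsimony):
prehensile tail: 1; reduced hind limbs: 1; serrated mandibles: 2.
Total tree length = 4.

4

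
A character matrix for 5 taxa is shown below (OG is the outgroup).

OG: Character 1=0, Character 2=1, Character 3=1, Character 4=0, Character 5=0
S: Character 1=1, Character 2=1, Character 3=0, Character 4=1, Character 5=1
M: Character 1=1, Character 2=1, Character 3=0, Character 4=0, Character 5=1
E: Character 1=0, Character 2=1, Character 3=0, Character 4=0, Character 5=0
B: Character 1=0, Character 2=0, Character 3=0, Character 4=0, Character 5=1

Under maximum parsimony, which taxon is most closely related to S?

M

Character polarity is set by the outgroup: the derived state is whichever differs from the outgroup's state, so for Character 2, Character 3 the derived state is '0', and for the remaining characters it is '1'.
Only M and S show the derived state '1' for Character 1, supporting them as a clade.
Character 2 (derived state '0') is unique to B (autapomorphy; uninformative for grouping).
Character 3 (derived state '0') is shared by all ingroup taxa — unites the whole ingroup.
Character 4 (derived state '1') is unique to S (autapomorphy; uninformative for grouping).
Character 5 (derived state '1') is shared by B, M, and S — a synapomorphy uniting that clade.
Most parsimonious ingroup topology: ((B,(S,M)),E).
S and M form a cherry on this tree, so they are sister taxa.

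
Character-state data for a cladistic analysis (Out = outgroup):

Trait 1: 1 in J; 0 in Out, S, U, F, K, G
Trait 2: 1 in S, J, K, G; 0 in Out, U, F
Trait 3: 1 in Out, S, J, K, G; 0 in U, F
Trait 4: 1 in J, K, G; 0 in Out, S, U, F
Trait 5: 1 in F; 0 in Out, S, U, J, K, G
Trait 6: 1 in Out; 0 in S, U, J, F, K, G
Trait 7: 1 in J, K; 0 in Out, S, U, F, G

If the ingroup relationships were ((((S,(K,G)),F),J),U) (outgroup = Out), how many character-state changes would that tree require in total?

Map each character onto ((((S,(K,G)),F),J),U) (rooted by Out) and count the minimum state changes it requires (Fitch parsimony):
Trait 1: 1; Trait 2: 2; Trait 3: 2; Trait 4: 2; Trait 5: 1; Trait 6: 1; Trait 7: 2.
Total tree length = 11.

11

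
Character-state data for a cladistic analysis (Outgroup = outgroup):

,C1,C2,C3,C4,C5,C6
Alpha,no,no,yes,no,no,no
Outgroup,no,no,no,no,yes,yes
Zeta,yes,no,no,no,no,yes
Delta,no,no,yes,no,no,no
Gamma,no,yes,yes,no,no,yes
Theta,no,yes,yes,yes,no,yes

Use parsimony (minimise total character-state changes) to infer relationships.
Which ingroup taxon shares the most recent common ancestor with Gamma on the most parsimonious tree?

Character polarity is set by the outgroup: the derived state is whichever differs from the outgroup's state, so for C5, C6 the derived state is 'no', and for the remaining characters it is 'yes'.
C1 (derived state 'yes') is unique to Zeta (autapomorphy; uninformative for grouping).
C2: derived state 'yes' in Gamma and Theta only — synapomorphy for {Gamma, Theta}.
C3 (derived state 'yes') is shared by Alpha, Delta, Gamma, and Theta — a synapomorphy uniting that clade.
C4 (derived state 'yes') is unique to Theta (autapomorphy; uninformative for grouping).
C5 (derived state 'no') is shared by all ingroup taxa — unites the whole ingroup.
Only Alpha and Delta show the derived state 'no' for C6, supporting them as a clade.
Most parsimonious ingroup topology: (((Delta,Alpha),(Gamma,Theta)),Zeta).
Gamma and Theta form a cherry on this tree, so they are sister taxa.

Theta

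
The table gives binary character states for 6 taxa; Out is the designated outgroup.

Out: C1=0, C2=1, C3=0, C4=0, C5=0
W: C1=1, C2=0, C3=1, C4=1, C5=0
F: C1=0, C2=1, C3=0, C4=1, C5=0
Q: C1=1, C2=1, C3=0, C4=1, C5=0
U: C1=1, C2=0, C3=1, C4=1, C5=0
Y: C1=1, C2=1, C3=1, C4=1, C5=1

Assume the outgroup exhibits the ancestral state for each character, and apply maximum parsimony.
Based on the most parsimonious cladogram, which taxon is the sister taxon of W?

Character polarity is set by the outgroup: the derived state is whichever differs from the outgroup's state, so for C2 the derived state is '0', and for the remaining characters it is '1'.
C1: derived state '1' in Q, U, W, and Y only — synapomorphy for {Q, U, W, Y}.
Only U and W show the derived state '0' for C2, supporting them as a clade.
C3 (derived state '1') is shared by U, W, and Y — a synapomorphy uniting that clade.
C4 (derived state '1') is shared by all ingroup taxa — unites the whole ingroup.
C5 (derived state '1') is unique to Y (autapomorphy; uninformative for grouping).
Most parsimonious ingroup topology: ((((W,U),Y),Q),F).
W and U form a cherry on this tree, so they are sister taxa.

U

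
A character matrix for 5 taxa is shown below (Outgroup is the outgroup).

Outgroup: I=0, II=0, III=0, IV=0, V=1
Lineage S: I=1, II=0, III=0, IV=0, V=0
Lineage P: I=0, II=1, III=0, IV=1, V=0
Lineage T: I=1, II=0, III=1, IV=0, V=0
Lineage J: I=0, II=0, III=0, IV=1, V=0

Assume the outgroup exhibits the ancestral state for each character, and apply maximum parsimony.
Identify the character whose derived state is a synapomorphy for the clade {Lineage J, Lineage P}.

Character polarity is set by the outgroup: the derived state is whichever differs from the outgroup's state, so for V the derived state is '0', and for the remaining characters it is '1'.
I (derived state '1') is shared by Lineage S and Lineage T — a synapomorphy uniting that clade.
II (derived state '1') is unique to Lineage P (autapomorphy; uninformative for grouping).
III: derived state '1' in Lineage T only — an autapomorphy, so it tells us nothing about relationships among taxa.
Only Lineage J and Lineage P show the derived state '1' for IV, supporting them as a clade.
All ingroup taxa share the derived state '0' for V; it defines the ingroup but does not resolve relationships within it.
Most parsimonious ingroup topology: ((Lineage S,Lineage T),(Lineage P,Lineage J)).
The clade {Lineage J, Lineage P} is supported by IV: its derived state '1' occurs in exactly those taxa and in no other taxon (including the outgroup).

IV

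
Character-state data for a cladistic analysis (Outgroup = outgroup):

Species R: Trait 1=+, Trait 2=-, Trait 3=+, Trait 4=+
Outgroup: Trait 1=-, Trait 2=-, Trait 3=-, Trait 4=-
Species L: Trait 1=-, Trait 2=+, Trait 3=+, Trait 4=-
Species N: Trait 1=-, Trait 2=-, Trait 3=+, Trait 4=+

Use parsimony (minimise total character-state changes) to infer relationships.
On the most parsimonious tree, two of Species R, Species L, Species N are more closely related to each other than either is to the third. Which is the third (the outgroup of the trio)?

Species L

The outgroup has state '-' for every character, so '+' is the derived state throughout.
Trait 1 (derived state '+') is unique to Species R (autapomorphy; uninformative for grouping).
Trait 2 (derived state '+') is unique to Species L (autapomorphy; uninformative for grouping).
Trait 3 (derived state '+') is shared by all ingroup taxa — unites the whole ingroup.
Trait 4: derived state '+' in Species N and Species R only — synapomorphy for {Species N, Species R}.
Most parsimonious ingroup topology: (Species L,(Species R,Species N)).
Species R and Species N share a more recent common ancestor with each other than either does with Species L, so Species L is the least closely related of the three.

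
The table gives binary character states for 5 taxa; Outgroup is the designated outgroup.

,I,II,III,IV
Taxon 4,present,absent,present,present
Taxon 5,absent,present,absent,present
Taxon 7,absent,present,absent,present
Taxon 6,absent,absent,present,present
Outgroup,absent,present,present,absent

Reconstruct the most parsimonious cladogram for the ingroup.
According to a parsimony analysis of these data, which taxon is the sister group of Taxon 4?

Character polarity is set by the outgroup: the derived state is whichever differs from the outgroup's state, so for II, III the derived state is 'absent', and for the remaining characters it is 'present'.
I: derived state 'present' in Taxon 4 only — an autapomorphy, so it tells us nothing about relationships among taxa.
II (derived state 'absent') is shared by Taxon 4 and Taxon 6 — a synapomorphy uniting that clade.
III (derived state 'absent') is shared by Taxon 5 and Taxon 7 — a synapomorphy uniting that clade.
All ingroup taxa share the derived state 'present' for IV; it defines the ingroup but does not resolve relationships within it.
Most parsimonious ingroup topology: ((Taxon 7,Taxon 5),(Taxon 6,Taxon 4)).
Taxon 4 and Taxon 6 form a cherry on this tree, so they are sister taxa.

Taxon 6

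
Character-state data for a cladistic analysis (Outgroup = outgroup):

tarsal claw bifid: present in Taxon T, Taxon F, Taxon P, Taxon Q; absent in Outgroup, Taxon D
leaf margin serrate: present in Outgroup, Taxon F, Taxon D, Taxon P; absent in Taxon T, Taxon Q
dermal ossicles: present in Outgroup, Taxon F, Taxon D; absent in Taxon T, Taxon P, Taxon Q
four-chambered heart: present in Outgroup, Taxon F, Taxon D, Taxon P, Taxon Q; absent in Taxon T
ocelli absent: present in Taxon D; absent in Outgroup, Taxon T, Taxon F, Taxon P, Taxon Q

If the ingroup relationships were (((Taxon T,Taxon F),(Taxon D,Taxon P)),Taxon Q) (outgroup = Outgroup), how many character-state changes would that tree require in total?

Map each character onto (((Taxon T,Taxon F),(Taxon D,Taxon P)),Taxon Q) (rooted by Outgroup) and count the minimum state changes it requires (Fitch parsimony):
tarsal claw bifid: 2; leaf margin serrate: 2; dermal ossicles: 3; four-chambered heart: 1; ocelli absent: 1.
Total tree length = 9.

9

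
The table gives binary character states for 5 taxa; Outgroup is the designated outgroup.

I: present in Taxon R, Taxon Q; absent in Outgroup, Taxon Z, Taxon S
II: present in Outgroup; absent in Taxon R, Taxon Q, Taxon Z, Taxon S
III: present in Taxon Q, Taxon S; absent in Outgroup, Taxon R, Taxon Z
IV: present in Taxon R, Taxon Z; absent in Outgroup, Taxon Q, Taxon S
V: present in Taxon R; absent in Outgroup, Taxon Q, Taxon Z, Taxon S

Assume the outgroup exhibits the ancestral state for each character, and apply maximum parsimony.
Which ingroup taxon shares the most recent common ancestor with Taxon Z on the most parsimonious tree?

Taxon R

Character polarity is set by the outgroup: the derived state is whichever differs from the outgroup's state, so for II the derived state is 'absent', and for the remaining characters it is 'present'.
I groups Taxon Q and Taxon R, which is incompatible with the clades supported by the remaining characters; treating it as convergent (homoplasy) costs fewer steps than any alternative tree.
All ingroup taxa share the derived state 'absent' for II; it defines the ingroup but does not resolve relationships within it.
III (derived state 'present') is shared by Taxon Q and Taxon S — a synapomorphy uniting that clade.
IV (derived state 'present') is shared by Taxon R and Taxon Z — a synapomorphy uniting that clade.
V: derived state 'present' in Taxon R only — an autapomorphy, so it tells us nothing about relationships among taxa.
Most parsimonious ingroup topology: ((Taxon R,Taxon Z),(Taxon Q,Taxon S)).
Taxon Z and Taxon R form a cherry on this tree, so they are sister taxa.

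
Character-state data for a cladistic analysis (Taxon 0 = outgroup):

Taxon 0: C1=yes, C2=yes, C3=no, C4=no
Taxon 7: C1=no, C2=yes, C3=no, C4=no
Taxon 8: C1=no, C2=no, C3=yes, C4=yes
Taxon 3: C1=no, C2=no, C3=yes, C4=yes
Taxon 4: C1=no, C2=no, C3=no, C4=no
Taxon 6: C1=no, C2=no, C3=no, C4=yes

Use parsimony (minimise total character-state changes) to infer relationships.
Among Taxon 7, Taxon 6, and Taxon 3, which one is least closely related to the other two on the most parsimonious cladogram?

Taxon 7

Character polarity is set by the outgroup: the derived state is whichever differs from the outgroup's state, so for C1, C2 the derived state is 'no', and for the remaining characters it is 'yes'.
All ingroup taxa share the derived state 'no' for C1; it defines the ingroup but does not resolve relationships within it.
C2 (derived state 'no') is shared by Taxon 3, Taxon 4, Taxon 6, and Taxon 8 — a synapomorphy uniting that clade.
C3: derived state 'yes' in Taxon 3 and Taxon 8 only — synapomorphy for {Taxon 3, Taxon 8}.
C4 (derived state 'yes') is shared by Taxon 3, Taxon 6, and Taxon 8 — a synapomorphy uniting that clade.
Most parsimonious ingroup topology: (Taxon 7,(((Taxon 8,Taxon 3),Taxon 6),Taxon 4)).
Taxon 6 and Taxon 3 share a more recent common ancestor with each other than either does with Taxon 7, so Taxon 7 is the least closely related of the three.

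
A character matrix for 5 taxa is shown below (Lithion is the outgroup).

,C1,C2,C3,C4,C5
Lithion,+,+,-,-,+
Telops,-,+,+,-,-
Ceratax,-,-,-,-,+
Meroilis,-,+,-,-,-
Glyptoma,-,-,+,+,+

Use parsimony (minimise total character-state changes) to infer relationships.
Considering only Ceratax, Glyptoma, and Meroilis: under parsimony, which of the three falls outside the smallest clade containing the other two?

Meroilis

Character polarity is set by the outgroup: the derived state is whichever differs from the outgroup's state, so for C1, C2, C5 the derived state is '-', and for the remaining characters it is '+'.
C1 (derived state '-') is shared by all ingroup taxa — unites the whole ingroup.
C2 (derived state '-') is shared by Ceratax and Glyptoma — a synapomorphy uniting that clade.
C3 (state '+') occurs in Glyptoma and Telops but conflicts with the nesting implied by the other characters — most parsimoniously interpreted as homoplasy.
C4 (derived state '+') is unique to Glyptoma (autapomorphy; uninformative for grouping).
C5 (derived state '-') is shared by Meroilis and Telops — a synapomorphy uniting that clade.
Most parsimonious ingroup topology: ((Telops,Meroilis),(Ceratax,Glyptoma)).
Ceratax and Glyptoma share a more recent common ancestor with each other than either does with Meroilis, so Meroilis is the least closely related of the three.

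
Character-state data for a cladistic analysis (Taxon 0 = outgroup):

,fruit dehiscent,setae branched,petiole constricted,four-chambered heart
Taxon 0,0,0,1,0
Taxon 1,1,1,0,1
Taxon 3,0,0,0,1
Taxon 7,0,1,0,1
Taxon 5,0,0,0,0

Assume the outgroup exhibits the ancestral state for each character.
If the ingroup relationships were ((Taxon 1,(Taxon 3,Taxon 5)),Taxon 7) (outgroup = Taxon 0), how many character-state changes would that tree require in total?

Map each character onto ((Taxon 1,(Taxon 3,Taxon 5)),Taxon 7) (rooted by Taxon 0) and count the minimum state changes it requires (Fitch parsimony):
fruit dehiscent: 1; setae branched: 2; petiole constricted: 1; four-chambered heart: 2.
Total tree length = 6.

6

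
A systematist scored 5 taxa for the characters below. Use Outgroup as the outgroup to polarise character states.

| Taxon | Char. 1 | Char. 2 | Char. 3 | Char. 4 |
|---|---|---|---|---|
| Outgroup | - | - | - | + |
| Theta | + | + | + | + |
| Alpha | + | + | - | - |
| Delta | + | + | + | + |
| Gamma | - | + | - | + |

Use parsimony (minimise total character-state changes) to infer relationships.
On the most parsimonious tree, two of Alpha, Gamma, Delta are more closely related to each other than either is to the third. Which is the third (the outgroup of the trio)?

Character polarity is set by the outgroup: the derived state is whichever differs from the outgroup's state, so for Char. 4 the derived state is '-', and for the remaining characters it is '+'.
Char. 1 (derived state '+') is shared by Alpha, Delta, and Theta — a synapomorphy uniting that clade.
All ingroup taxa share the derived state '+' for Char. 2; it defines the ingroup but does not resolve relationships within it.
Char. 3 (derived state '+') is shared by Delta and Theta — a synapomorphy uniting that clade.
Char. 4: derived state '-' in Alpha only — an autapomorphy, so it tells us nothing about relationships among taxa.
Most parsimonious ingroup topology: (((Theta,Delta),Alpha),Gamma).
Alpha and Delta share a more recent common ancestor with each other than either does with Gamma, so Gamma is the least closely related of the three.

Gamma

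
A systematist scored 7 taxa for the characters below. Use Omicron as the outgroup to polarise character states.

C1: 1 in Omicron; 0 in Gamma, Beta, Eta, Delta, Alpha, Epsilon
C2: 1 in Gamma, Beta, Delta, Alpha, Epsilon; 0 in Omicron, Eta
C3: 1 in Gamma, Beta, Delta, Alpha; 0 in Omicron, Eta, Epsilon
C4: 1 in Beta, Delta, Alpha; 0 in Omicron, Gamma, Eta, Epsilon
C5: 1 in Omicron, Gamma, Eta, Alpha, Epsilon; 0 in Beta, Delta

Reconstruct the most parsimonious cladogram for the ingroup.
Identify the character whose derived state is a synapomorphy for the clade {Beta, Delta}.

C5

Character polarity is set by the outgroup: the derived state is whichever differs from the outgroup's state, so for C1, C5 the derived state is '0', and for the remaining characters it is '1'.
All ingroup taxa share the derived state '0' for C1; it defines the ingroup but does not resolve relationships within it.
C2 (derived state '1') is shared by Alpha, Beta, Delta, Epsilon, and Gamma — a synapomorphy uniting that clade.
C3 (derived state '1') is shared by Alpha, Beta, Delta, and Gamma — a synapomorphy uniting that clade.
C4: derived state '1' in Alpha, Beta, and Delta only — synapomorphy for {Alpha, Beta, Delta}.
C5 (derived state '0') is shared by Beta and Delta — a synapomorphy uniting that clade.
Most parsimonious ingroup topology: (((Gamma,((Beta,Delta),Alpha)),Epsilon),Eta).
The clade {Beta, Delta} is supported by C5: its derived state '0' occurs in exactly those taxa and in no other taxon (including the outgroup).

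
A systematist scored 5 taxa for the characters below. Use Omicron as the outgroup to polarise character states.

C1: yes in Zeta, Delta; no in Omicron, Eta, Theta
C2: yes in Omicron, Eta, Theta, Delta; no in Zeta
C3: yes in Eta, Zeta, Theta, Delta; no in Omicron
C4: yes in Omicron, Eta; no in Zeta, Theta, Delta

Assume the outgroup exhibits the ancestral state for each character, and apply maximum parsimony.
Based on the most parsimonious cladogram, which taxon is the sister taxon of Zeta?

Delta

Character polarity is set by the outgroup: the derived state is whichever differs from the outgroup's state, so for C2, C4 the derived state is 'no', and for the remaining characters it is 'yes'.
C1 (derived state 'yes') is shared by Delta and Zeta — a synapomorphy uniting that clade.
C2 (derived state 'no') is unique to Zeta (autapomorphy; uninformative for grouping).
All ingroup taxa share the derived state 'yes' for C3; it defines the ingroup but does not resolve relationships within it.
C4 (derived state 'no') is shared by Delta, Theta, and Zeta — a synapomorphy uniting that clade.
Most parsimonious ingroup topology: (Eta,((Zeta,Delta),Theta)).
Zeta and Delta form a cherry on this tree, so they are sister taxa.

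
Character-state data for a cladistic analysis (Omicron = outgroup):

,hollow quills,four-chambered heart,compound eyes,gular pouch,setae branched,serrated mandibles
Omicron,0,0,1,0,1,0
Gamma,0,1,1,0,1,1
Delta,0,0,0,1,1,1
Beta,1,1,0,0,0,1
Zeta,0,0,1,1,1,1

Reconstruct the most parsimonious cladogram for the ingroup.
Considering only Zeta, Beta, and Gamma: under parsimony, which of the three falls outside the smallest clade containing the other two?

Character polarity is set by the outgroup: the derived state is whichever differs from the outgroup's state, so for compound eyes, setae branched the derived state is '0', and for the remaining characters it is '1'.
hollow quills (derived state '1') is unique to Beta (autapomorphy; uninformative for grouping).
Only Beta and Gamma show the derived state '1' for four-chambered heart, supporting them as a clade.
compound eyes groups Beta and Delta, which is incompatible with the clades supported by the remaining characters; treating it as convergent (homoplasy) costs fewer steps than any alternative tree.
Only Delta and Zeta show the derived state '1' for gular pouch, supporting them as a clade.
setae branched (derived state '0') is unique to Beta (autapomorphy; uninformative for grouping).
All ingroup taxa share the derived state '1' for serrated mandibles; it defines the ingroup but does not resolve relationships within it.
Most parsimonious ingroup topology: ((Gamma,Beta),(Delta,Zeta)).
Gamma and Beta share a more recent common ancestor with each other than either does with Zeta, so Zeta is the least closely related of the three.

Zeta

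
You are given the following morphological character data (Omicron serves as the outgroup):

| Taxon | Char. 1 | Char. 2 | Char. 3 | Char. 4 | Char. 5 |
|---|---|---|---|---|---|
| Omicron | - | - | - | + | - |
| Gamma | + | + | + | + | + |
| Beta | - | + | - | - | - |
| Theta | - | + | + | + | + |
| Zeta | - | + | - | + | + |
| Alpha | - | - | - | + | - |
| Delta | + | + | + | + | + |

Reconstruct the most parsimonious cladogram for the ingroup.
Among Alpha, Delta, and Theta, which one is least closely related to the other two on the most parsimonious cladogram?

Alpha

Character polarity is set by the outgroup: the derived state is whichever differs from the outgroup's state, so for Char. 4 the derived state is '-', and for the remaining characters it is '+'.
Only Delta and Gamma show the derived state '+' for Char. 1, supporting them as a clade.
Char. 2 (derived state '+') is shared by Beta, Delta, Gamma, Theta, and Zeta — a synapomorphy uniting that clade.
Only Delta, Gamma, and Theta show the derived state '+' for Char. 3, supporting them as a clade.
Char. 4: derived state '-' in Beta only — an autapomorphy, so it tells us nothing about relationships among taxa.
Char. 5 (derived state '+') is shared by Delta, Gamma, Theta, and Zeta — a synapomorphy uniting that clade.
Most parsimonious ingroup topology: (((((Gamma,Delta),Theta),Zeta),Beta),Alpha).
Theta and Delta share a more recent common ancestor with each other than either does with Alpha, so Alpha is the least closely related of the three.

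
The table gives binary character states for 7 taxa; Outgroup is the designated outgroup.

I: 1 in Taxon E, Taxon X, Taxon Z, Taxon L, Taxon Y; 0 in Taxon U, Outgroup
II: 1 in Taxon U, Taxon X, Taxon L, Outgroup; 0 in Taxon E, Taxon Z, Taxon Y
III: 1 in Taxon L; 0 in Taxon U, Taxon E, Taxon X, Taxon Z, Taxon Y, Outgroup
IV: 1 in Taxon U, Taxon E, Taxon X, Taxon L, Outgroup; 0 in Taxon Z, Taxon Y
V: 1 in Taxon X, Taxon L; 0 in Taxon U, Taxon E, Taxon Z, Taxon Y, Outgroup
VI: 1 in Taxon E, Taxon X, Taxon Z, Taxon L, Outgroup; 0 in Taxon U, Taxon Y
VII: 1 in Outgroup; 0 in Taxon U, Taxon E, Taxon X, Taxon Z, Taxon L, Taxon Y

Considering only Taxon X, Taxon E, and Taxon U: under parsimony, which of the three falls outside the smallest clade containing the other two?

Taxon U

Character polarity is set by the outgroup: the derived state is whichever differs from the outgroup's state, so for II, IV, VI, VII the derived state is '0', and for the remaining characters it is '1'.
I (derived state '1') is shared by Taxon E, Taxon L, Taxon X, Taxon Y, and Taxon Z — a synapomorphy uniting that clade.
II: derived state '0' in Taxon E, Taxon Y, and Taxon Z only — synapomorphy for {Taxon E, Taxon Y, Taxon Z}.
III (derived state '1') is unique to Taxon L (autapomorphy; uninformative for grouping).
IV (derived state '0') is shared by Taxon Y and Taxon Z — a synapomorphy uniting that clade.
V (derived state '1') is shared by Taxon L and Taxon X — a synapomorphy uniting that clade.
VI groups Taxon U and Taxon Y, which is incompatible with the clades supported by the remaining characters; treating it as convergent (homoplasy) costs fewer steps than any alternative tree.
All ingroup taxa share the derived state '0' for VII; it defines the ingroup but does not resolve relationships within it.
Most parsimonious ingroup topology: (((Taxon E,(Taxon Y,Taxon Z)),(Taxon X,Taxon L)),Taxon U).
Taxon X and Taxon E share a more recent common ancestor with each other than either does with Taxon U, so Taxon U is the least closely related of the three.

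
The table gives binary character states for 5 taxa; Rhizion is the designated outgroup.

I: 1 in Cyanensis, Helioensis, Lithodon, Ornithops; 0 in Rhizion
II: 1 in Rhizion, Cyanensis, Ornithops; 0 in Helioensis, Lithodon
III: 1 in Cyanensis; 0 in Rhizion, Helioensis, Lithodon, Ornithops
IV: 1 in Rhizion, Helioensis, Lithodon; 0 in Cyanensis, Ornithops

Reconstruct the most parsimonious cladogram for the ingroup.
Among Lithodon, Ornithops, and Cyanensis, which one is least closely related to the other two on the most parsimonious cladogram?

Lithodon

Character polarity is set by the outgroup: the derived state is whichever differs from the outgroup's state, so for II, IV the derived state is '0', and for the remaining characters it is '1'.
I (derived state '1') is shared by all ingroup taxa — unites the whole ingroup.
II: derived state '0' in Helioensis and Lithodon only — synapomorphy for {Helioensis, Lithodon}.
III (derived state '1') is unique to Cyanensis (autapomorphy; uninformative for grouping).
IV (derived state '0') is shared by Cyanensis and Ornithops — a synapomorphy uniting that clade.
Most parsimonious ingroup topology: ((Cyanensis,Ornithops),(Helioensis,Lithodon)).
Ornithops and Cyanensis share a more recent common ancestor with each other than either does with Lithodon, so Lithodon is the least closely related of the three.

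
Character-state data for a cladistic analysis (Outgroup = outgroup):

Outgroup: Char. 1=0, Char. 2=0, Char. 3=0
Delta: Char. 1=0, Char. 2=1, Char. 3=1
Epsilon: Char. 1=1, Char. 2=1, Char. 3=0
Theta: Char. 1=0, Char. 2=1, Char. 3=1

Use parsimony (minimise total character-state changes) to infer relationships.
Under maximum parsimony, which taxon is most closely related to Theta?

Delta

The outgroup has state '0' for every character, so '1' is the derived state throughout.
Char. 1: derived state '1' in Epsilon only — an autapomorphy, so it tells us nothing about relationships among taxa.
Char. 2 (derived state '1') is shared by all ingroup taxa — unites the whole ingroup.
Only Delta and Theta show the derived state '1' for Char. 3, supporting them as a clade.
Most parsimonious ingroup topology: ((Delta,Theta),Epsilon).
Theta and Delta form a cherry on this tree, so they are sister taxa.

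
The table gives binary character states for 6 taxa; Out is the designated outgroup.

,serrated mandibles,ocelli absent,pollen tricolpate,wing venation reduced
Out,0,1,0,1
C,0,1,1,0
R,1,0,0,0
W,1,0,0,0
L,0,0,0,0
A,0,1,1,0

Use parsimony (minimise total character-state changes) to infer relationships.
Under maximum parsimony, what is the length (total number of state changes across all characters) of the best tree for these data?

4

Character polarity is set by the outgroup: the derived state is whichever differs from the outgroup's state, so for ocelli absent, wing venation reduced the derived state is '0', and for the remaining characters it is '1'.
serrated mandibles (derived state '1') is shared by R and W — a synapomorphy uniting that clade.
ocelli absent: derived state '0' in L, R, and W only — synapomorphy for {L, R, W}.
pollen tricolpate: derived state '1' in A and C only — synapomorphy for {A, C}.
All ingroup taxa share the derived state '0' for wing venation reduced; it defines the ingroup but does not resolve relationships within it.
Most parsimonious ingroup topology: ((C,A),((R,W),L)).
Changes per character on this tree: serrated mandibles: 1; ocelli absent: 1; pollen tricolpate: 1; wing venation reduced: 1.
Total = 4.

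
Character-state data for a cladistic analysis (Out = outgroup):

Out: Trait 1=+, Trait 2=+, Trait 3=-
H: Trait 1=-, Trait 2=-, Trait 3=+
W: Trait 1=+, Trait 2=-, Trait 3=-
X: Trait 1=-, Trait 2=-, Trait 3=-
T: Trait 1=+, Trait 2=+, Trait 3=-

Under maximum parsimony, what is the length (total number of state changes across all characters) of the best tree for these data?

Character polarity is set by the outgroup: the derived state is whichever differs from the outgroup's state, so for Trait 1, Trait 2 the derived state is '-', and for the remaining characters it is '+'.
Trait 1 (derived state '-') is shared by H and X — a synapomorphy uniting that clade.
Only H, W, and X show the derived state '-' for Trait 2, supporting them as a clade.
Trait 3: derived state '+' in H only — an autapomorphy, so it tells us nothing about relationships among taxa.
Most parsimonious ingroup topology: (((H,X),W),T).
Changes per character on this tree: Trait 1: 1; Trait 2: 1; Trait 3: 1.
Total = 3.

3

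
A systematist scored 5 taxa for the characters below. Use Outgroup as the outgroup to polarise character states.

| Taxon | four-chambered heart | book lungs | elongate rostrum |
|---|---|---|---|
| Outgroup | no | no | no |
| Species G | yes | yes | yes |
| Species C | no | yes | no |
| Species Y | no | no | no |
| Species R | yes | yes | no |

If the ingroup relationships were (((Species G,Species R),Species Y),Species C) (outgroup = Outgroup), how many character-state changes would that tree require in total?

Map each character onto (((Species G,Species R),Species Y),Species C) (rooted by Outgroup) and count the minimum state changes it requires (Fitch parsimony):
four-chambered heart: 1; book lungs: 2; elongate rostrum: 1.
Total tree length = 4.

4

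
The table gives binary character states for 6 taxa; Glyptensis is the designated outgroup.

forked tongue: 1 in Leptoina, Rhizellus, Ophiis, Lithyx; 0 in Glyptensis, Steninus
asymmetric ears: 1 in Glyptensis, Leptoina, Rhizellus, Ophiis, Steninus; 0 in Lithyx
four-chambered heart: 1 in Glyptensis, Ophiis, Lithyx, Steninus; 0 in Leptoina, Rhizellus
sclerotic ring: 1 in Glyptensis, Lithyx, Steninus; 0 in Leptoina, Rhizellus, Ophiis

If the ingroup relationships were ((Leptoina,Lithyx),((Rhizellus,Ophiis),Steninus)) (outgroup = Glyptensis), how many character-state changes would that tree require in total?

7

Map each character onto ((Leptoina,Lithyx),((Rhizellus,Ophiis),Steninus)) (rooted by Glyptensis) and count the minimum state changes it requires (Fitch parsimony):
forked tongue: 2; asymmetric ears: 1; four-chambered heart: 2; sclerotic ring: 2.
Total tree length = 7.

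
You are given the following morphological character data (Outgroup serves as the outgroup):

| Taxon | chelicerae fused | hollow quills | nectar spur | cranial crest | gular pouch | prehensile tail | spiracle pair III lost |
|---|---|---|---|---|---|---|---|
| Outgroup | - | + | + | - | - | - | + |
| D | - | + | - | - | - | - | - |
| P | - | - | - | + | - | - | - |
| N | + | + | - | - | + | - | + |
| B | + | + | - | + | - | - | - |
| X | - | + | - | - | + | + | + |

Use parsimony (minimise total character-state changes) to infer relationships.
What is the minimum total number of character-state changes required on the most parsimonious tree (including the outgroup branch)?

Character polarity is set by the outgroup: the derived state is whichever differs from the outgroup's state, so for hollow quills, nectar spur, spiracle pair III lost the derived state is '-', and for the remaining characters it is '+'.
chelicerae fused (state '+') occurs in B and N but conflicts with the nesting implied by the other characters — most parsimoniously interpreted as homoplasy.
hollow quills: derived state '-' in P only — an autapomorphy, so it tells us nothing about relationships among taxa.
All ingroup taxa share the derived state '-' for nectar spur; it defines the ingroup but does not resolve relationships within it.
cranial crest (derived state '+') is shared by B and P — a synapomorphy uniting that clade.
gular pouch (derived state '+') is shared by N and X — a synapomorphy uniting that clade.
prehensile tail: derived state '+' in X only — an autapomorphy, so it tells us nothing about relationships among taxa.
Only B, D, and P show the derived state '-' for spiracle pair III lost, supporting them as a clade.
Most parsimonious ingroup topology: ((D,(P,B)),(N,X)).
Changes per character on this tree: chelicerae fused: 2; hollow quills: 1; nectar spur: 1; cranial crest: 1; gular pouch: 1; prehensile tail: 1; spiracle pair III lost: 1.
Total = 8.

8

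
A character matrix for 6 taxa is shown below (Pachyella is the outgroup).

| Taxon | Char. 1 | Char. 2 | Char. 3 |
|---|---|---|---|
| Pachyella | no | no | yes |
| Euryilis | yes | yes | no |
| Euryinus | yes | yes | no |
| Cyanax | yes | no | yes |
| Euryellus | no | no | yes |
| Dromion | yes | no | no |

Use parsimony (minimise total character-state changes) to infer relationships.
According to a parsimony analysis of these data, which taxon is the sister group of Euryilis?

Character polarity is set by the outgroup: the derived state is whichever differs from the outgroup's state, so for Char. 3 the derived state is 'no', and for the remaining characters it is 'yes'.
Only Cyanax, Dromion, Euryilis, and Euryinus show the derived state 'yes' for Char. 1, supporting them as a clade.
Only Euryilis and Euryinus show the derived state 'yes' for Char. 2, supporting them as a clade.
Char. 3: derived state 'no' in Dromion, Euryilis, and Euryinus only — synapomorphy for {Dromion, Euryilis, Euryinus}.
Most parsimonious ingroup topology: ((((Euryilis,Euryinus),Dromion),Cyanax),Euryellus).
Euryilis and Euryinus form a cherry on this tree, so they are sister taxa.

Euryinus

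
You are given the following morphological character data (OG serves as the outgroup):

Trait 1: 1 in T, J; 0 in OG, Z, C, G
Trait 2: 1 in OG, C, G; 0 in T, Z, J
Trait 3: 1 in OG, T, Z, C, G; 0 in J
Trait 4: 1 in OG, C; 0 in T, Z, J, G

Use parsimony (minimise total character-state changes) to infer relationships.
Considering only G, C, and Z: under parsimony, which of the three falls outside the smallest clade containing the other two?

C

Character polarity is set by the outgroup: the derived state is whichever differs from the outgroup's state, so for Trait 2, Trait 3, Trait 4 the derived state is '0', and for the remaining characters it is '1'.
Only J and T show the derived state '1' for Trait 1, supporting them as a clade.
Trait 2: derived state '0' in J, T, and Z only — synapomorphy for {J, T, Z}.
Trait 3: derived state '0' in J only — an autapomorphy, so it tells us nothing about relationships among taxa.
Trait 4: derived state '0' in G, J, T, and Z only — synapomorphy for {G, J, T, Z}.
Most parsimonious ingroup topology: ((((T,J),Z),G),C).
Z and G share a more recent common ancestor with each other than either does with C, so C is the least closely related of the three.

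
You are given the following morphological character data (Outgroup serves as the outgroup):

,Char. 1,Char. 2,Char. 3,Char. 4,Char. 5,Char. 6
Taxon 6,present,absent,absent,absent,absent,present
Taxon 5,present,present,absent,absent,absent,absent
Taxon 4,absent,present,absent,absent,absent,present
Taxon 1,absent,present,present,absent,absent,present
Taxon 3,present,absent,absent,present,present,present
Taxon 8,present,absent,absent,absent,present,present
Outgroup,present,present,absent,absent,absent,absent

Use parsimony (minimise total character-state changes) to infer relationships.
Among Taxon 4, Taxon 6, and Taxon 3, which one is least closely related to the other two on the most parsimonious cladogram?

Taxon 4

Character polarity is set by the outgroup: the derived state is whichever differs from the outgroup's state, so for Char. 1, Char. 2 the derived state is 'absent', and for the remaining characters it is 'present'.
Char. 1 (derived state 'absent') is shared by Taxon 1 and Taxon 4 — a synapomorphy uniting that clade.
Char. 2: derived state 'absent' in Taxon 3, Taxon 6, and Taxon 8 only — synapomorphy for {Taxon 3, Taxon 6, Taxon 8}.
Char. 3: derived state 'present' in Taxon 1 only — an autapomorphy, so it tells us nothing about relationships among taxa.
Char. 4 (derived state 'present') is unique to Taxon 3 (autapomorphy; uninformative for grouping).
Char. 5 (derived state 'present') is shared by Taxon 3 and Taxon 8 — a synapomorphy uniting that clade.
Char. 6 (derived state 'present') is shared by Taxon 1, Taxon 3, Taxon 4, Taxon 6, and Taxon 8 — a synapomorphy uniting that clade.
Most parsimonious ingroup topology: (((Taxon 1,Taxon 4),((Taxon 3,Taxon 8),Taxon 6)),Taxon 5).
Taxon 6 and Taxon 3 share a more recent common ancestor with each other than either does with Taxon 4, so Taxon 4 is the least closely related of the three.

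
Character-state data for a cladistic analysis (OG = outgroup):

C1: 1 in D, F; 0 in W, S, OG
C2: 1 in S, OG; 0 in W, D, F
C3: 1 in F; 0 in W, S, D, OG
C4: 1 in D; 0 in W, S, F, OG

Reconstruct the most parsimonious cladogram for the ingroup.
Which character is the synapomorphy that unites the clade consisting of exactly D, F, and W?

Character polarity is set by the outgroup: the derived state is whichever differs from the outgroup's state, so for C2 the derived state is '0', and for the remaining characters it is '1'.
C1 (derived state '1') is shared by D and F — a synapomorphy uniting that clade.
Only D, F, and W show the derived state '0' for C2, supporting them as a clade.
C3: derived state '1' in F only — an autapomorphy, so it tells us nothing about relationships among taxa.
C4 (derived state '1') is unique to D (autapomorphy; uninformative for grouping).
Most parsimonious ingroup topology: (((F,D),W),S).
The clade {D, F, W} is supported by C2: its derived state '0' occurs in exactly those taxa and in no other taxon (including the outgroup).

C2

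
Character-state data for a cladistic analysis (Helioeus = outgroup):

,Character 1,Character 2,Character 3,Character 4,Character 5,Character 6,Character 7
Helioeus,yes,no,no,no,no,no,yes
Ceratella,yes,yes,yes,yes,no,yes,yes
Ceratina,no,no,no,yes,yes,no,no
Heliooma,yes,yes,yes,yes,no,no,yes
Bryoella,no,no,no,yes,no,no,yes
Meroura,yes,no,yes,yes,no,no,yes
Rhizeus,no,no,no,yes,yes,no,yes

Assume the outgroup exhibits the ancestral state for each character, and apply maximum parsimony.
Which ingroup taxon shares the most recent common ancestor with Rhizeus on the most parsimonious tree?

Character polarity is set by the outgroup: the derived state is whichever differs from the outgroup's state, so for Character 1, Character 7 the derived state is 'no', and for the remaining characters it is 'yes'.
Character 1 (derived state 'no') is shared by Bryoella, Ceratina, and Rhizeus — a synapomorphy uniting that clade.
Character 2: derived state 'yes' in Ceratella and Heliooma only — synapomorphy for {Ceratella, Heliooma}.
Only Ceratella, Heliooma, and Meroura show the derived state 'yes' for Character 3, supporting them as a clade.
All ingroup taxa share the derived state 'yes' for Character 4; it defines the ingroup but does not resolve relationships within it.
Character 5: derived state 'yes' in Ceratina and Rhizeus only — synapomorphy for {Ceratina, Rhizeus}.
Character 6: derived state 'yes' in Ceratella only — an autapomorphy, so it tells us nothing about relationships among taxa.
Character 7 (derived state 'no') is unique to Ceratina (autapomorphy; uninformative for grouping).
Most parsimonious ingroup topology: (((Ceratella,Heliooma),Meroura),((Ceratina,Rhizeus),Bryoella)).
Rhizeus and Ceratina form a cherry on this tree, so they are sister taxa.

Ceratina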